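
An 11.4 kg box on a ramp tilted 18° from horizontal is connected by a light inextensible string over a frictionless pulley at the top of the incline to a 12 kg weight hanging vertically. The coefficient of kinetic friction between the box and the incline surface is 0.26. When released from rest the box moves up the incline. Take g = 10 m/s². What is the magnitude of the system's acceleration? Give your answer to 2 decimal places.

For the box on the incline: the weight component along the slope is m₁g sin 18° = 11.4 × 10 × 0.3090 = 35.226 N and the normal force is N = m₁g cos 18° = 108.420 N.
Kinetic friction opposes the box's motion up the incline: f = μN = 0.26 × 108.420 = 28.189 N acting down the slope.
Newton's second law for the box (up-slope positive): T − 35.226 − 28.189 = 11.4 a. For the hanging weight (downward positive): 12 × 10 − T = 12 a.
Adding the two equations eliminates T: 56.585 = 23.4 a, so a = 2.4182 m/s².

2.42 m/s²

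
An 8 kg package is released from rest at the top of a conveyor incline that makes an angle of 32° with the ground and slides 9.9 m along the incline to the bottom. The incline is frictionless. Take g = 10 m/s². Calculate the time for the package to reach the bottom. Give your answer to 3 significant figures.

1.93 s

The weight component along the incline is mg sin 32° = 42.394 N and the normal force is N = mg cos 32° = 67.844 N.
With no friction, a = g sin 32° = 5.2992 m/s².
Starting from rest, L = ½at², so t = √(2L/a) = √(2 × 9.9 / 5.2992) = 1.9330 s.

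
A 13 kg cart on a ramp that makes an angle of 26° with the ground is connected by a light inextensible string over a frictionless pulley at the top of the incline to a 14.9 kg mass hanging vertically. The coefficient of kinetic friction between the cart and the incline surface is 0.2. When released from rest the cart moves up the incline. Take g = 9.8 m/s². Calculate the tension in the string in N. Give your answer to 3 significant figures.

For the cart on the incline: the weight component along the slope is m₁g sin 26° = 13 × 9.8 × 0.4384 = 55.852 N and the normal force is N = m₁g cos 26° = 114.506 N.
Kinetic friction opposes the cart's motion up the incline: f = μN = 0.2 × 114.506 = 22.901 N acting down the slope.
Newton's second law for the cart (up-slope positive): T − 55.852 − 22.901 = 13 a. For the hanging mass (downward positive): 14.9 × 9.8 − T = 14.9 a.
Adding the two equations eliminates T: 67.267 = 27.9 a, so a = 2.4110 m/s².
Then from the hanging mass's equation, T = 14.9 × (9.8 − 2.4110) = 110.096 N.

110 N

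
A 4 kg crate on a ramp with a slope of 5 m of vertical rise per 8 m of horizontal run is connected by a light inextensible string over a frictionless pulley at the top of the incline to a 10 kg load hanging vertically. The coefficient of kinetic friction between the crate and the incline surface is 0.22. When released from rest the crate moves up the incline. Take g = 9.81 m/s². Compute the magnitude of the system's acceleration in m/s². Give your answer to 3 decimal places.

For the crate on the incline: the weight component along the slope is m₁g sin 32.01° = 4 × 9.81 × 0.5300 = 20.797 N and the normal force is N = m₁g cos 32.01° = 33.275 N.
Kinetic friction opposes the crate's motion up the incline: f = μN = 0.22 × 33.275 = 7.321 N acting down the slope.
Newton's second law for the crate (up-slope positive): T − 20.797 − 7.321 = 4 a. For the hanging load (downward positive): 10 × 9.81 − T = 10 a.
Adding the two equations eliminates T: 69.982 = 14 a, so a = 4.9987 m/s².

4.999 m/s²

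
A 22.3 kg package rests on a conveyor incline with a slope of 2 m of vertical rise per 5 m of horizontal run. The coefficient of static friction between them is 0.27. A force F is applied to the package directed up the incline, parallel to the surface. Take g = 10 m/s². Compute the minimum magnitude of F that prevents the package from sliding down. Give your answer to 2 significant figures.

27 N

The normal force is N = mg cos 21.80° = 207.050 N. With F at its minimum the package is on the verge of sliding down, so static friction is at its maximum μ_s N = 0.27 × 207.050 = 55.904 N and acts up the slope.
Equilibrium along the incline: F + μ_s N = mg sin 21.80°, so F = 82.820 − 55.904 = 26.916 N.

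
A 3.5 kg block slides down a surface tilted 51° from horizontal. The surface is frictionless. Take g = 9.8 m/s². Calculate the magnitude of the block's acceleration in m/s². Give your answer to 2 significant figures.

7.6 m/s²

Resolving the weight along the incline: the component pulling the block down the slope is mg sin 51° = 3.5 × 9.8 × 0.7771 = 26.655 N, and the normal force is N = mg cos 51° = 3.5 × 9.8 × 0.6293 = 21.585 N.
With no friction the net force along the incline is 26.655 N, so a = g sin 51° = 26.655 / 3.5 = 7.6157 m/s².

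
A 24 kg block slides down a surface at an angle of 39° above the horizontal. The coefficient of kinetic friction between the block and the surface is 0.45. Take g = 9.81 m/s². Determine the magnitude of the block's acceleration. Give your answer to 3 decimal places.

2.743 m/s²

Resolving the weight along the incline: the component pulling the block down the slope is mg sin 39° = 24 × 9.81 × 0.6293 = 148.162 N, and the normal force is N = mg cos 39° = 24 × 9.81 × 0.7771 = 182.960 N.
Kinetic friction acts up the slope with magnitude f = μN = 0.45 × 182.960 = 82.332 N.
Net force along the incline is 148.162 − 82.332 = 65.830 N, so a = 65.830 / 24 = 2.7429 m/s².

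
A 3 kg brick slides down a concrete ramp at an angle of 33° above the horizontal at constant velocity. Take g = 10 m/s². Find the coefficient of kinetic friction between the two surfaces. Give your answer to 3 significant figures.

0.649

At constant velocity the net force along the incline is zero: mg sin 33° = μ mg cos 33°.
So μ = tan 33° = 0.5446 / 0.8387 = 0.6493.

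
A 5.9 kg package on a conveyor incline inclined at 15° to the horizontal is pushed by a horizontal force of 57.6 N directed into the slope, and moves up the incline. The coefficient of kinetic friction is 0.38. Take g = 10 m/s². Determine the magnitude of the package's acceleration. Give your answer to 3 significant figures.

The horizontal push has components F cos 15° = 57.6 × 0.9659 = 55.636 N up the incline and F sin 15° = 57.6 × 0.2588 = 14.907 N pressing into the surface.
The normal force is therefore N = mg cos 15° + F sin 15° = 56.988 + 14.907 = 71.895 N, and kinetic friction down the slope is μN = 0.38 × 71.895 = 27.320 N.
Along the incline: F cos 15° − mg sin 15° − μN = ma, so 55.636 − 15.269 − 27.320 = 5.9 a, giving a = 2.2114 m/s².

2.21 m/s²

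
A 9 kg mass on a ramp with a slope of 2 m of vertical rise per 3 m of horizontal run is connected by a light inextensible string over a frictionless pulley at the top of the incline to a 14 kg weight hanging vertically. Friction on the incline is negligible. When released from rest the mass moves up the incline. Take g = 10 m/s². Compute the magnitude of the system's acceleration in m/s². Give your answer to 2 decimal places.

For the mass on the incline: the weight component along the slope is m₁g sin 33.69° = 9 × 10 × 0.5547 = 49.923 N and the normal force is N = m₁g cos 33.69° = 74.885 N.
Newton's second law for the mass (up-slope positive): T − 49.923 = 9 a. For the hanging weight (downward positive): 14 × 10 − T = 14 a.
Adding the two equations eliminates T: 90.077 = 23 a, so a = 3.9164 m/s².

3.92 m/s²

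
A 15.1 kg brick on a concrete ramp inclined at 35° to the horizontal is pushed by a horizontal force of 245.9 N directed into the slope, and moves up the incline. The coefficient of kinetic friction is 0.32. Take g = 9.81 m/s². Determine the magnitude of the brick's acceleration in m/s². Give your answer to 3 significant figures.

The horizontal push has components F cos 35° = 245.9 × 0.8192 = 201.441 N up the incline and F sin 35° = 245.9 × 0.5736 = 141.048 N pressing into the surface.
The normal force is therefore N = mg cos 35° + F sin 35° = 121.349 + 141.048 = 262.397 N, and kinetic friction down the slope is μN = 0.32 × 262.397 = 83.967 N.
Along the incline: F cos 35° − mg sin 35° − μN = ma, so 201.441 − 84.968 − 83.967 = 15.1 a, giving a = 2.1527 m/s².

2.15 m/s²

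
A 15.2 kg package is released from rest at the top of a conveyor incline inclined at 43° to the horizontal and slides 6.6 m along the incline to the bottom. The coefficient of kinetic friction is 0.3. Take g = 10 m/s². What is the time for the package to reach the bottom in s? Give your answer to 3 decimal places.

1.689 s

The weight component along the incline is mg sin 43° = 103.664 N and the normal force is N = mg cos 43° = 111.166 N.
Friction up the slope is f = μN = 0.3 × 111.166 = 33.350 N, so the net downslope force is 103.664 − 33.350 = 70.314 N and a = 70.314 / 15.2 = 4.6259 m/s².
Starting from rest, L = ½at², so t = √(2L/a) = √(2 × 6.6 / 4.6259) = 1.6892 s.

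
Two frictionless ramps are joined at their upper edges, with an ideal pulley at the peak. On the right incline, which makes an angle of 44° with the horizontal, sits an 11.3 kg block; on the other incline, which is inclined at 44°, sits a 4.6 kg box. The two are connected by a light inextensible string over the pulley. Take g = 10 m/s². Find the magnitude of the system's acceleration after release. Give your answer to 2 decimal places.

Resolve each weight along its own incline: the 11.3 kg mass has component 11.3 × 10 × sin 44° = 78.496 N down its slope, and the 4.6 kg mass has 4.6 × 10 × sin 44° = 31.954 N down its slope.
The 11.3 kg side's 78.496 N exceeds the other side's 31.954 N, so that mass slides down and the 4.6 kg mass slides up. Taking that direction as positive, Newton's second law for the whole system gives 78.496 − 31.954 = (11.3 + 4.6) a, so a = 46.542 / 15.9 = 2.9272 m/s².

2.93 m/s²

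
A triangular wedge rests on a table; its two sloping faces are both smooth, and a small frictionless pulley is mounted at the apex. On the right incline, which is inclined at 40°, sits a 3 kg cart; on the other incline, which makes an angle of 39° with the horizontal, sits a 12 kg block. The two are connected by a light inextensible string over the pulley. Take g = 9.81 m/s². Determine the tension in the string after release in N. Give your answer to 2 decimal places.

Resolve each weight along its own incline: the 3 kg mass has component 3 × 9.81 × sin 40° = 18.917 N down its slope, and the 12 kg mass has 12 × 9.81 × sin 39° = 74.084 N down its slope.
The 12 kg side's 74.084 N exceeds the other side's 18.917 N, so that mass slides down and the 3 kg mass slides up. Taking that direction as positive, Newton's second law for the whole system gives 74.084 − 18.917 = (3 + 12) a, so a = 55.167 / 15 = 3.6778 m/s².
For the 3 kg mass (up-slope positive): T − 18.917 = 3 × 3.6778, so T = 29.950 N.

29.95 N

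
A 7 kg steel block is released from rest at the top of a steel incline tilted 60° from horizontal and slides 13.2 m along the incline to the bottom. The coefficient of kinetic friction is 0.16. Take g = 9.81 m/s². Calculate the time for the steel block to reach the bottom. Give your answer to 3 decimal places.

1.850 s

The weight component along the incline is mg sin 60° = 59.470 N and the normal force is N = mg cos 60° = 34.335 N.
Friction up the slope is f = μN = 0.16 × 34.335 = 5.494 N, so the net downslope force is 59.470 − 5.494 = 53.976 N and a = 53.976 / 7 = 7.7109 m/s².
Starting from rest, L = ½at², so t = √(2L/a) = √(2 × 13.2 / 7.7109) = 1.8503 s.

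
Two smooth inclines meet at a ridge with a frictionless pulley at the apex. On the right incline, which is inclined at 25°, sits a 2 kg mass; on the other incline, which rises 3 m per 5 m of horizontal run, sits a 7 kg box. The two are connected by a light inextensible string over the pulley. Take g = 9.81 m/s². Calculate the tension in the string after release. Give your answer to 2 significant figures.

14 N

Resolve each weight along its own incline: the 2 kg mass has component 2 × 9.81 × sin 25° = 8.292 N down its slope, and the 7 kg mass has 7 × 9.81 × sin 30.96° = 35.330 N down its slope.
The 7 kg side's 35.330 N exceeds the other side's 8.292 N, so that mass slides down and the 2 kg mass slides up. Taking that direction as positive, Newton's second law for the whole system gives 35.330 − 8.292 = (2 + 7) a, so a = 27.038 / 9 = 3.0042 m/s².
For the 2 kg mass (up-slope positive): T − 8.292 = 2 × 3.0042, so T = 14.300 N.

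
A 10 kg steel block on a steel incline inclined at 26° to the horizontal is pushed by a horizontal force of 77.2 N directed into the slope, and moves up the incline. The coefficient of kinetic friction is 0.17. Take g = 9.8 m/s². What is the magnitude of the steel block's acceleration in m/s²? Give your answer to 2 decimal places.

The horizontal push has components F cos 26° = 77.2 × 0.8988 = 69.387 N up the incline and F sin 26° = 77.2 × 0.4384 = 33.844 N pressing into the surface.
The normal force is therefore N = mg cos 26° + F sin 26° = 88.082 + 33.844 = 121.926 N, and kinetic friction down the slope is μN = 0.17 × 121.926 = 20.727 N.
Along the incline: F cos 26° − mg sin 26° − μN = ma, so 69.387 − 42.963 − 20.727 = 10 a, giving a = 0.5697 m/s².

0.57 m/s²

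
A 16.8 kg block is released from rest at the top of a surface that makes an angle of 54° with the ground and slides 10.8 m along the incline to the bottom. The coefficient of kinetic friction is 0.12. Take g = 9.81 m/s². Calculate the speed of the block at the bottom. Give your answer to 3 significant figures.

The weight component along the incline is mg sin 54° = 133.332 N and the normal force is N = mg cos 54° = 96.872 N.
Friction up the slope is f = μN = 0.12 × 96.872 = 11.625 N, so the net downslope force is 133.332 − 11.625 = 121.707 N and a = 121.707 / 16.8 = 7.2445 m/s².
Starting from rest over a distance of 10.8 m, v² = 2aL = 2 × 7.2445 × 10.8 = 156.4812, so v = 12.5092 m/s.

12.5 m/s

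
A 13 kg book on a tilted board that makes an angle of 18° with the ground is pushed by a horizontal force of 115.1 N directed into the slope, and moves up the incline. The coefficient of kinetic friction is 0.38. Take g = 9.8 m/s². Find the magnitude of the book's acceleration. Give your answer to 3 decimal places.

0.811 m/s²

The horizontal push has components F cos 18° = 115.1 × 0.9511 = 109.472 N up the incline and F sin 18° = 115.1 × 0.3090 = 35.566 N pressing into the surface.
The normal force is therefore N = mg cos 18° + F sin 18° = 121.170 + 35.566 = 156.736 N, and kinetic friction down the slope is μN = 0.38 × 156.736 = 59.560 N.
Along the incline: F cos 18° − mg sin 18° − μN = ma, so 109.472 − 39.367 − 59.560 = 13 a, giving a = 0.8112 m/s².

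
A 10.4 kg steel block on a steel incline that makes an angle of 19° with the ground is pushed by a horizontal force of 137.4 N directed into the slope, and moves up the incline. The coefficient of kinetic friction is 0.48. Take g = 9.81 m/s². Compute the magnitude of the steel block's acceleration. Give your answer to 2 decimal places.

The horizontal push has components F cos 19° = 137.4 × 0.9455 = 129.912 N up the incline and F sin 19° = 137.4 × 0.3256 = 44.737 N pressing into the surface.
The normal force is therefore N = mg cos 19° + F sin 19° = 96.464 + 44.737 = 141.201 N, and kinetic friction down the slope is μN = 0.48 × 141.201 = 67.776 N.
Along the incline: F cos 19° − mg sin 19° − μN = ma, so 129.912 − 33.219 − 67.776 = 10.4 a, giving a = 2.7805 m/s².

2.78 m/s²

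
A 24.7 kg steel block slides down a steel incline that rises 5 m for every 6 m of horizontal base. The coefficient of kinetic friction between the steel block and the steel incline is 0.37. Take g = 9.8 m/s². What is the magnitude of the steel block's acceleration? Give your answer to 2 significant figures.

3.5 m/s²

Resolving the weight along the incline: the component pulling the steel block down the slope is mg sin 39.81° = 24.7 × 9.8 × 0.6402 = 154.967 N, and the normal force is N = mg cos 39.81° = 24.7 × 9.8 × 0.7682 = 185.950 N.
Kinetic friction acts up the slope with magnitude f = μN = 0.37 × 185.950 = 68.801 N.
Net force along the incline is 154.967 − 68.801 = 86.166 N, so a = 86.166 / 24.7 = 3.4885 m/s².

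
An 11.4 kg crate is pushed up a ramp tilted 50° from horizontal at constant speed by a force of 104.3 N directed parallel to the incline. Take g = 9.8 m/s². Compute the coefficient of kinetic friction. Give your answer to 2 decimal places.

0.26

At constant speed ΣF = 0 along the incline. The applied 104.3 N acts up the slope; the weight component mg sin 50° = 85.582 N and kinetic friction μN both act down the slope.
So 104.3 = 85.582 + μ × 71.812, giving μ = (104.3 − 85.582) / 71.812 = 0.2607.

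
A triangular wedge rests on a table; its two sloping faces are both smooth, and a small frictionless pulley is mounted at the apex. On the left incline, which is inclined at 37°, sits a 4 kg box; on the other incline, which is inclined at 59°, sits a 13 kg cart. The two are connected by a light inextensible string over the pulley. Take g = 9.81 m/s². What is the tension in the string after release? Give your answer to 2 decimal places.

43.78 N

Resolve each weight along its own incline: the 4 kg mass has component 4 × 9.81 × sin 37° = 23.615 N down its slope, and the 13 kg mass has 13 × 9.81 × sin 59° = 109.315 N down its slope.
The 13 kg side's 109.315 N exceeds the other side's 23.615 N, so that mass slides down and the 4 kg mass slides up. Taking that direction as positive, Newton's second law for the whole system gives 109.315 − 23.615 = (4 + 13) a, so a = 85.700 / 17 = 5.0412 m/s².
For the 4 kg mass (up-slope positive): T − 23.615 = 4 × 5.0412, so T = 43.780 N.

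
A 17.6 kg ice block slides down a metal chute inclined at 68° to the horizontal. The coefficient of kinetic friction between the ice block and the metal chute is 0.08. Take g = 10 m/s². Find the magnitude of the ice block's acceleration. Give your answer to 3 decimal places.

8.972 m/s²

Resolving the weight along the incline: the component pulling the ice block down the slope is mg sin 68° = 17.6 × 10 × 0.9272 = 163.187 N, and the normal force is N = mg cos 68° = 17.6 × 10 × 0.3746 = 65.930 N.
Kinetic friction acts up the slope with magnitude f = μN = 0.08 × 65.930 = 5.274 N.
Net force along the incline is 163.187 − 5.274 = 157.913 N, so a = 157.913 / 17.6 = 8.9723 m/s².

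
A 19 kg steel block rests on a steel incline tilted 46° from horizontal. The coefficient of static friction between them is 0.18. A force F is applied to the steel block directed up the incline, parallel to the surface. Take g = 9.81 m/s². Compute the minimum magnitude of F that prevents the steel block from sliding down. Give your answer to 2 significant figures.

The normal force is N = mg cos 46° = 129.477 N. With F at its minimum the steel block is on the verge of sliding down, so static friction is at its maximum μ_s N = 0.18 × 129.477 = 23.306 N and acts up the slope.
Equilibrium along the incline: F + μ_s N = mg sin 46°, so F = 134.078 − 23.306 = 110.772 N.

110 N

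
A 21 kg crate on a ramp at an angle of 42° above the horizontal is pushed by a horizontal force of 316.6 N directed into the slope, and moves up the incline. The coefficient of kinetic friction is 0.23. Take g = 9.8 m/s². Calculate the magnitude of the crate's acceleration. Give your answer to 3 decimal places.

0.651 m/s²

The horizontal push has components F cos 42° = 316.6 × 0.7431 = 235.265 N up the incline and F sin 42° = 316.6 × 0.6691 = 211.837 N pressing into the surface.
The normal force is therefore N = mg cos 42° + F sin 42° = 152.930 + 211.837 = 364.767 N, and kinetic friction down the slope is μN = 0.23 × 364.767 = 83.896 N.
Along the incline: F cos 42° − mg sin 42° − μN = ma, so 235.265 − 137.701 − 83.896 = 21 a, giving a = 0.6509 m/s².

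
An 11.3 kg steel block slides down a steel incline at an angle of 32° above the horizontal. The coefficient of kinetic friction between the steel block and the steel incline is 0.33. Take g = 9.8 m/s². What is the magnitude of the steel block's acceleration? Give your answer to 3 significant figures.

2.45 m/s²

Resolving the weight along the incline: the component pulling the steel block down the slope is mg sin 32° = 11.3 × 9.8 × 0.5299 = 58.681 N, and the normal force is N = mg cos 32° = 11.3 × 9.8 × 0.8480 = 93.908 N.
Kinetic friction acts up the slope with magnitude f = μN = 0.33 × 93.908 = 30.990 N.
Net force along the incline is 58.681 − 30.990 = 27.691 N, so a = 27.691 / 11.3 = 2.4505 m/s².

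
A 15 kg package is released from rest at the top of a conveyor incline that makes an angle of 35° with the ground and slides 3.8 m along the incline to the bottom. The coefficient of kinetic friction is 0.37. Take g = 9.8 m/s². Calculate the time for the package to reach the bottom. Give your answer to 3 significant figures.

The weight component along the incline is mg sin 35° = 84.316 N and the normal force is N = mg cos 35° = 120.415 N.
Friction up the slope is f = μN = 0.37 × 120.415 = 44.554 N, so the net downslope force is 84.316 − 44.554 = 39.762 N and a = 39.762 / 15 = 2.6508 m/s².
Starting from rest, L = ½at², so t = √(2L/a) = √(2 × 3.8 / 2.6508) = 1.6932 s.

1.69 s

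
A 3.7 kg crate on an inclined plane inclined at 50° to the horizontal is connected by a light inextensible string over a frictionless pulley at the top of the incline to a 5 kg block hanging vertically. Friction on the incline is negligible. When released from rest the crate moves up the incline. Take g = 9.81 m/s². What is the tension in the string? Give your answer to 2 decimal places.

36.84 N

For the crate on the incline: the weight component along the slope is m₁g sin 50° = 3.7 × 9.81 × 0.7660 = 27.804 N and the normal force is N = m₁g cos 50° = 23.331 N.
Newton's second law for the crate (up-slope positive): T − 27.804 = 3.7 a. For the hanging block (downward positive): 5 × 9.81 − T = 5 a.
Adding the two equations eliminates T: 21.246 = 8.7 a, so a = 2.4421 m/s².
Then from the hanging block's equation, T = 5 × (9.81 − 2.4421) = 36.840 N.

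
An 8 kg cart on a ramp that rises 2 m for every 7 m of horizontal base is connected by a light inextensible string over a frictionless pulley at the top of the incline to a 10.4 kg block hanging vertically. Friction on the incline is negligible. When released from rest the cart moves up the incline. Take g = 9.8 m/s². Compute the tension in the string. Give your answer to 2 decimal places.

For the cart on the incline: the weight component along the slope is m₁g sin 15.95° = 8 × 9.8 × 0.2747 = 21.536 N and the normal force is N = m₁g cos 15.95° = 75.383 N.
Newton's second law for the cart (up-slope positive): T − 21.536 = 8 a. For the hanging block (downward positive): 10.4 × 9.8 − T = 10.4 a.
Adding the two equations eliminates T: 80.384 = 18.4 a, so a = 4.3687 m/s².
Then from the hanging block's equation, T = 10.4 × (9.8 − 4.3687) = 56.486 N.

56.49 N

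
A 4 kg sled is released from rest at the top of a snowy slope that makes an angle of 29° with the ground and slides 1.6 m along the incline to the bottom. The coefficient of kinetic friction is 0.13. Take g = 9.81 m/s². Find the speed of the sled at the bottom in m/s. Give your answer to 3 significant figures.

The weight component along the incline is mg sin 29° = 19.024 N and the normal force is N = mg cos 29° = 34.320 N.
Friction up the slope is f = μN = 0.13 × 34.320 = 4.462 N, so the net downslope force is 19.024 − 4.462 = 14.562 N and a = 14.562 / 4 = 3.6405 m/s².
Starting from rest over a distance of 1.6 m, v² = 2aL = 2 × 3.6405 × 1.6 = 11.6496, so v = 3.4132 m/s.

3.41 m/s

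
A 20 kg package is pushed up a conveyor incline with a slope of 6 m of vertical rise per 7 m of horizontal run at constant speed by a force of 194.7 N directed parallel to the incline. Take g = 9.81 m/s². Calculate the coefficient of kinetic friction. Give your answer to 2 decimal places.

At constant speed ΣF = 0 along the incline. The applied 194.7 N acts up the slope; the weight component mg sin 40.60° = 127.685 N and kinetic friction μN both act down the slope.
So 194.7 = 127.685 + μ × 148.966, giving μ = (194.7 − 127.685) / 148.966 = 0.4499.

0.45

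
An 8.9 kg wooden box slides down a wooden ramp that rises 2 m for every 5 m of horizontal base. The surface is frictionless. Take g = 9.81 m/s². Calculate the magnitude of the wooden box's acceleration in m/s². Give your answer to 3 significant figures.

Resolving the weight along the incline: the component pulling the wooden box down the slope is mg sin 21.80° = 8.9 × 9.81 × 0.3714 = 32.427 N, and the normal force is N = mg cos 21.80° = 8.9 × 9.81 × 0.9285 = 81.066 N.
With no friction the net force along the incline is 32.427 N, so a = g sin 21.80° = 32.427 / 8.9 = 3.6435 m/s².

3.64 m/s²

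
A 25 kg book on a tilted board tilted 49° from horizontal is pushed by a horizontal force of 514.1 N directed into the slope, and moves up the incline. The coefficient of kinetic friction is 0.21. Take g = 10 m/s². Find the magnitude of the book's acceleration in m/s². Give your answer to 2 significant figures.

1.3 m/s²

The horizontal push has components F cos 49° = 514.1 × 0.6561 = 337.301 N up the incline and F sin 49° = 514.1 × 0.7547 = 387.991 N pressing into the surface.
The normal force is therefore N = mg cos 49° + F sin 49° = 164.025 + 387.991 = 552.016 N, and kinetic friction down the slope is μN = 0.21 × 552.016 = 115.923 N.
Along the incline: F cos 49° − mg sin 49° − μN = ma, so 337.301 − 188.675 − 115.923 = 25 a, giving a = 1.3081 m/s².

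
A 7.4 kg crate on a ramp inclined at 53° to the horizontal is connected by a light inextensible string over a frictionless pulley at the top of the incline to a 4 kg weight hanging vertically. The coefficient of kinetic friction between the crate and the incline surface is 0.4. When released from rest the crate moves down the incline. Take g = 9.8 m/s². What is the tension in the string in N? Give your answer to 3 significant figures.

For the crate on the incline: the weight component along the slope is m₁g sin 53° = 7.4 × 9.8 × 0.7986 = 57.914 N and the normal force is N = m₁g cos 53° = 43.644 N.
Kinetic friction opposes the crate's motion down the incline: f = μN = 0.4 × 43.644 = 17.458 N acting up the slope.
Newton's second law for the crate (down-slope positive): 57.914 − 17.458 − T = 7.4 a. For the hanging weight (upward positive): T − 4 × 9.8 = 4 a.
Adding the two equations eliminates T: 1.256 = 11.4 a, so a = 0.1102 m/s².
Then from the hanging weight's equation, T = 4 × (9.8 + 0.1102) = 39.641 N.

39.6 N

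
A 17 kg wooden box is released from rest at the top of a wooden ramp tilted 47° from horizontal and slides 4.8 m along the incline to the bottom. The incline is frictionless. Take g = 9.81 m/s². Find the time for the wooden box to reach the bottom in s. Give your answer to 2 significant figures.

The weight component along the incline is mg sin 47° = 121.968 N and the normal force is N = mg cos 47° = 113.737 N.
With no friction, a = g sin 47° = 7.1746 m/s².
Starting from rest, L = ½at², so t = √(2L/a) = √(2 × 4.8 / 7.1746) = 1.1567 s.

1.2 s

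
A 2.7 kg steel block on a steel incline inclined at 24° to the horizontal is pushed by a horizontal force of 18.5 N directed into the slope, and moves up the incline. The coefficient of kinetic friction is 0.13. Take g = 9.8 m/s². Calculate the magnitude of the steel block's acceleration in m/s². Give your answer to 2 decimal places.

0.75 m/s²

The horizontal push has components F cos 24° = 18.5 × 0.9135 = 16.900 N up the incline and F sin 24° = 18.5 × 0.4067 = 7.524 N pressing into the surface.
The normal force is therefore N = mg cos 24° + F sin 24° = 24.171 + 7.524 = 31.695 N, and kinetic friction down the slope is μN = 0.13 × 31.695 = 4.120 N.
Along the incline: F cos 24° − mg sin 24° − μN = ma, so 16.900 − 10.761 − 4.120 = 2.7 a, giving a = 0.7478 m/s².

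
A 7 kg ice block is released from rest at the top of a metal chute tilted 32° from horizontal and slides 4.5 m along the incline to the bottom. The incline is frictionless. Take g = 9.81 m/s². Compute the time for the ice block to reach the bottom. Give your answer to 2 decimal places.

1.32 s

The weight component along the incline is mg sin 32° = 36.390 N and the normal force is N = mg cos 32° = 58.235 N.
With no friction, a = g sin 32° = 5.1985 m/s².
Starting from rest, L = ½at², so t = √(2L/a) = √(2 × 4.5 / 5.1985) = 1.3158 s.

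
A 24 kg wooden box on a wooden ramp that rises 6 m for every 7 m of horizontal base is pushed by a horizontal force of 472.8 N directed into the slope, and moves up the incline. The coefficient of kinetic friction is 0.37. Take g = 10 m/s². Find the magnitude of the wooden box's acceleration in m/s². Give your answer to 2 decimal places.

The horizontal push has components F cos 40.60° = 472.8 × 0.7593 = 358.997 N up the incline and F sin 40.60° = 472.8 × 0.6508 = 307.698 N pressing into the surface.
The normal force is therefore N = mg cos 40.60° + F sin 40.60° = 182.232 + 307.698 = 489.930 N, and kinetic friction down the slope is μN = 0.37 × 489.930 = 181.274 N.
Along the incline: F cos 40.60° − mg sin 40.60° − μN = ma, so 358.997 − 156.192 − 181.274 = 24 a, giving a = 0.8971 m/s².

0.90 m/s²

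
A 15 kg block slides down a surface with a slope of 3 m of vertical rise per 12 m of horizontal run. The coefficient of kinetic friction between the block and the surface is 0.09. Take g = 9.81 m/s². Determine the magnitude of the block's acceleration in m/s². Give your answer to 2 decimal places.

Resolving the weight along the incline: the component pulling the block down the slope is mg sin 14.04° = 15 × 9.81 × 0.2425 = 35.684 N, and the normal force is N = mg cos 14.04° = 15 × 9.81 × 0.9701 = 142.750 N.
Kinetic friction acts up the slope with magnitude f = μN = 0.09 × 142.750 = 12.848 N.
Net force along the incline is 35.684 − 12.848 = 22.836 N, so a = 22.836 / 15 = 1.5224 m/s².

1.52 m/s²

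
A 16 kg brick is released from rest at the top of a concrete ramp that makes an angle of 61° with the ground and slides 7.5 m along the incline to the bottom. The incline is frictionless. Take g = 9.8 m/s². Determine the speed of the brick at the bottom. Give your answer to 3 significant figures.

11.3 m/s

The weight component along the incline is mg sin 61° = 137.140 N and the normal force is N = mg cos 61° = 76.018 N.
With no friction, a = g sin 61° = 8.5713 m/s².
Starting from rest over a distance of 7.5 m, v² = 2aL = 2 × 8.5713 × 7.5 = 128.5695, so v = 11.3388 m/s.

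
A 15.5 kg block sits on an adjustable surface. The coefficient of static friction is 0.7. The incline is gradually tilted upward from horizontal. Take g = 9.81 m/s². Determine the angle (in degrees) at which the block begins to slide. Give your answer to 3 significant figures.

35.0°

At the threshold of sliding, static friction is at its maximum μ_s N and exactly balances the weight component along the incline: mg sin θ = μ_s mg cos θ.
Hence tan θ = μ_s = 0.7, so θ = arctan(0.7) = 34.9920°.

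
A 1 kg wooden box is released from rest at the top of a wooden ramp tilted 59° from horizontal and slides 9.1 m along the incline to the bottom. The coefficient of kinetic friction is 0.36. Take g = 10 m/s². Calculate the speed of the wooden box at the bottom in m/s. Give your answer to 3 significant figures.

The weight component along the incline is mg sin 59° = 8.572 N and the normal force is N = mg cos 59° = 5.150 N.
Friction up the slope is f = μN = 0.36 × 5.150 = 1.854 N, so the net downslope force is 8.572 − 1.854 = 6.718 N and a = 6.718 / 1 = 6.7180 m/s².
Starting from rest over a distance of 9.1 m, v² = 2aL = 2 × 6.7180 × 9.1 = 122.2676, so v = 11.0575 m/s.

11.1 m/s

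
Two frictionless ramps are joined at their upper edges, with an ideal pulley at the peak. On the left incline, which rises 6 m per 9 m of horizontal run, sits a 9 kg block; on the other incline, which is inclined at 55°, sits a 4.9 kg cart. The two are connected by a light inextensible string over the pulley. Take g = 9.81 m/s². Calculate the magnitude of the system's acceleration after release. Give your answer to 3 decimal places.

0.691 m/s²

Resolve each weight along its own incline: the 9 kg mass has component 9 × 9.81 × sin 33.69° = 48.974 N down its slope, and the 4.9 kg mass has 4.9 × 9.81 × sin 55° = 39.376 N down its slope.
The 9 kg side's 48.974 N exceeds the other side's 39.376 N, so that mass slides down and the 4.9 kg mass slides up. Taking that direction as positive, Newton's second law for the whole system gives 48.974 − 39.376 = (9 + 4.9) a, so a = 9.598 / 13.9 = 0.6905 m/s².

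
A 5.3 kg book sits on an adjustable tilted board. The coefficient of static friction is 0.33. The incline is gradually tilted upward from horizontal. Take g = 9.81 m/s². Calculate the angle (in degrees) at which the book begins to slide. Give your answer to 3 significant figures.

18.3°

At the threshold of sliding, static friction is at its maximum μ_s N and exactly balances the weight component along the incline: mg sin θ = μ_s mg cos θ.
Hence tan θ = μ_s = 0.33, so θ = arctan(0.33) = 18.2629°.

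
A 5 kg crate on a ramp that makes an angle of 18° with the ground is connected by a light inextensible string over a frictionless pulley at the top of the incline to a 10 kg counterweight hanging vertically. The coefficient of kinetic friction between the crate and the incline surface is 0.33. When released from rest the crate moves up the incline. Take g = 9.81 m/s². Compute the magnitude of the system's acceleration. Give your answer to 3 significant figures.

For the crate on the incline: the weight component along the slope is m₁g sin 18° = 5 × 9.81 × 0.3090 = 15.156 N and the normal force is N = m₁g cos 18° = 46.649 N.
Kinetic friction opposes the crate's motion up the incline: f = μN = 0.33 × 46.649 = 15.394 N acting down the slope.
Newton's second law for the crate (up-slope positive): T − 15.156 − 15.394 = 5 a. For the hanging counterweight (downward positive): 10 × 9.81 − T = 10 a.
Adding the two equations eliminates T: 67.550 = 15 a, so a = 4.5033 m/s².

4.50 m/s²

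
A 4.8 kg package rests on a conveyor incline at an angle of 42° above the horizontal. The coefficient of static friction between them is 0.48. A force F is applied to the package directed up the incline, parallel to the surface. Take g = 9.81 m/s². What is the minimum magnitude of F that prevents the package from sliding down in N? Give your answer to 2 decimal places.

14.71 N

The normal force is N = mg cos 42° = 34.993 N. With F at its minimum the package is on the verge of sliding down, so static friction is at its maximum μ_s N = 0.48 × 34.993 = 16.797 N and acts up the slope.
Equilibrium along the incline: F + μ_s N = mg sin 42°, so F = 31.508 − 16.797 = 14.711 N.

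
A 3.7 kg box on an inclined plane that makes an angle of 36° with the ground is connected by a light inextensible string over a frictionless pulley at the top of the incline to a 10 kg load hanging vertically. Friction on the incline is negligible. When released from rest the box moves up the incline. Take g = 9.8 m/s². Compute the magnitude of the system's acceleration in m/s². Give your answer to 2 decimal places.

5.60 m/s²

For the box on the incline: the weight component along the slope is m₁g sin 36° = 3.7 × 9.8 × 0.5878 = 21.314 N and the normal force is N = m₁g cos 36° = 29.335 N.
Newton's second law for the box (up-slope positive): T − 21.314 = 3.7 a. For the hanging load (downward positive): 10 × 9.8 − T = 10 a.
Adding the two equations eliminates T: 76.686 = 13.7 a, so a = 5.5975 m/s².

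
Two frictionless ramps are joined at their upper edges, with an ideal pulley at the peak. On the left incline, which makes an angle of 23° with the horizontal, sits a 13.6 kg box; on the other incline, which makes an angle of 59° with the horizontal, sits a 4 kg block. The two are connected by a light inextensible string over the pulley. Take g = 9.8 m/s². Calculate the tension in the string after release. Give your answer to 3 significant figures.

Resolve each weight along its own incline: the 13.6 kg mass has component 13.6 × 9.8 × sin 23° = 52.077 N down its slope, and the 4 kg mass has 4 × 9.8 × sin 59° = 33.601 N down its slope.
The 13.6 kg side's 52.077 N exceeds the other side's 33.601 N, so that mass slides down and the 4 kg mass slides up. Taking that direction as positive, Newton's second law for the whole system gives 52.077 − 33.601 = (13.6 + 4) a, so a = 18.476 / 17.6 = 1.0498 m/s².
For the 4 kg mass (up-slope positive): T − 33.601 = 4 × 1.0498, so T = 37.800 N.

37.8 N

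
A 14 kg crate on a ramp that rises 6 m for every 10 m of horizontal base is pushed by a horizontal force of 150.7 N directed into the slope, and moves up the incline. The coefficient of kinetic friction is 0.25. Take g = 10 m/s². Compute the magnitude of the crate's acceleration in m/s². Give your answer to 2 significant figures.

The horizontal push has components F cos 30.96° = 150.7 × 0.8575 = 129.225 N up the incline and F sin 30.96° = 150.7 × 0.5145 = 77.535 N pressing into the surface.
The normal force is therefore N = mg cos 30.96° + F sin 30.96° = 120.050 + 77.535 = 197.585 N, and kinetic friction down the slope is μN = 0.25 × 197.585 = 49.396 N.
Along the incline: F cos 30.96° − mg sin 30.96° − μN = ma, so 129.225 − 72.030 − 49.396 = 14 a, giving a = 0.5571 m/s².

0.56 m/s²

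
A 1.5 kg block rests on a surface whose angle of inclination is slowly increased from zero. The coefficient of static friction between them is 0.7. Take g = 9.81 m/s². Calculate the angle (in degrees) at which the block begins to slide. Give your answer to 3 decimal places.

At the threshold of sliding, static friction is at its maximum μ_s N and exactly balances the weight component along the incline: mg sin θ = μ_s mg cos θ.
Hence tan θ = μ_s = 0.7, so θ = arctan(0.7) = 34.9920°.

34.992°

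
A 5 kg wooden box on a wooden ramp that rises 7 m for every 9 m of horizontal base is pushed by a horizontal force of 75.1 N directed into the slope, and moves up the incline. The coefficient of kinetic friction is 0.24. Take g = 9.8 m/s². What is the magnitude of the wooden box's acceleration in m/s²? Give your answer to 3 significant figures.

The horizontal push has components F cos 37.87° = 75.1 × 0.7894 = 59.284 N up the incline and F sin 37.87° = 75.1 × 0.6139 = 46.104 N pressing into the surface.
The normal force is therefore N = mg cos 37.87° + F sin 37.87° = 38.681 + 46.104 = 84.785 N, and kinetic friction down the slope is μN = 0.24 × 84.785 = 20.348 N.
Along the incline: F cos 37.87° − mg sin 37.87° − μN = ma, so 59.284 − 30.081 − 20.348 = 5 a, giving a = 1.7710 m/s².

1.77 m/s²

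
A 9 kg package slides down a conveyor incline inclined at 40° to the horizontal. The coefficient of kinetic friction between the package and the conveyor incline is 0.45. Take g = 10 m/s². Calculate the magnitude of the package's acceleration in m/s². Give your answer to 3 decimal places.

2.981 m/s²

Resolving the weight along the incline: the component pulling the package down the slope is mg sin 40° = 9 × 10 × 0.6428 = 57.852 N, and the normal force is N = mg cos 40° = 9 × 10 × 0.7660 = 68.940 N.
Kinetic friction acts up the slope with magnitude f = μN = 0.45 × 68.940 = 31.023 N.
Net force along the incline is 57.852 − 31.023 = 26.829 N, so a = 26.829 / 9 = 2.9810 m/s².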